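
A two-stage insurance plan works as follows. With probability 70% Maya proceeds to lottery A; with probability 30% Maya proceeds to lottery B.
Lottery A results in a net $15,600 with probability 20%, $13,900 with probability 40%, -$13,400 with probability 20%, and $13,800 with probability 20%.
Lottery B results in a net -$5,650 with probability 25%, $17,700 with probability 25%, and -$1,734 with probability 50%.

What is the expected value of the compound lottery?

EV(A) = 0.2 × 15600 + 0.4 × 13900 + 0.2 × (-13400) + 0.2 × 13800 = 3120 + 5560 − 2680 + 2760 = 8760
EV(B) = 0.25 × (-5650) + 0.25 × 17700 + 0.5 × (-1734) = -1412.5 + 4425 − 867 = 2145.5
Overall = 0.7 × 8760 + 0.3 × 2145.5 = 6132 + 643.65 = 6775.65

$6,775.65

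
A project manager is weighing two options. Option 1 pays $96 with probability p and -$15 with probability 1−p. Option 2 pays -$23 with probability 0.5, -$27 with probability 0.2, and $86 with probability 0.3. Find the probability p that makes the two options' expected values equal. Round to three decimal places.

EV(Option 2) = 0.5 × (-23) + 0.2 × (-27) + 0.3 × 86 = -11.5 − 5.4 + 25.8 = 8.9
p·96 + (1−p)·(-15) = 8.9
111p − 15 = 8.9
p = (8.9 + 15) / 111

p = 0.215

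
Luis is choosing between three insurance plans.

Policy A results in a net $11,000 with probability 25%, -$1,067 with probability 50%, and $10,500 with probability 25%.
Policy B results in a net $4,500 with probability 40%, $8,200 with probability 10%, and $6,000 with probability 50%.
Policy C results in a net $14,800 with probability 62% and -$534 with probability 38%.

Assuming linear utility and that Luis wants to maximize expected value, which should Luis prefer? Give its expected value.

Policy C ($8,973.08)

Policy A = 0.25 × 11000 + 0.5 × (-1067) + 0.25 × 10500 = 2750 − 533.5 + 2625 = 4841.5
Policy B = 0.4 × 4500 + 0.1 × 8200 + 0.5 × 6000 = 1800 + 820 + 3000 = 5620
Policy C = 0.62 × 14800 + 0.38 × (-534) = 9176 − 202.92 = 8973.08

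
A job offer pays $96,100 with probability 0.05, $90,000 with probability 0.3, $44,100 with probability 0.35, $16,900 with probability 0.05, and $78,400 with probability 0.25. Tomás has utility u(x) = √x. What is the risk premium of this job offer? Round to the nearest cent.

E[u] = 0.05·√96100 + 0.3·√90000 + 0.35·√44100 + 0.05·√16900 + 0.25·√78400 = 0.05·310 + 0.3·300 + 0.35·210 + 0.05·130 + 0.25·280 = 255.5
CE = (255.5)² = 65280.25
Risk premium = EV − CE = 67685 − 65280.25 = 2404.75

$2,404.75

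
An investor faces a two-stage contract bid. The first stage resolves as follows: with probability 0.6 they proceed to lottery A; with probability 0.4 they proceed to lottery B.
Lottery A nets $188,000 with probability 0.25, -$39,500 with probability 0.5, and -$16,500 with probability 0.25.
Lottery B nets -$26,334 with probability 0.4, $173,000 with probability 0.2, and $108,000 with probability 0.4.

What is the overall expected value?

EV(A) = 0.25 × 188000 + 0.5 × (-39500) + 0.25 × (-16500) = 47000 − 19750 − 4125 = 23125
EV(B) = 0.4 × (-26334) + 0.2 × 173000 + 0.4 × 108000 = -10533.6 + 34600 + 43200 = 67266.4
Overall = 0.6 × 23125 + 0.4 × 67266.4 = 13875 + 26906.56 = 40781.56

$40,781.56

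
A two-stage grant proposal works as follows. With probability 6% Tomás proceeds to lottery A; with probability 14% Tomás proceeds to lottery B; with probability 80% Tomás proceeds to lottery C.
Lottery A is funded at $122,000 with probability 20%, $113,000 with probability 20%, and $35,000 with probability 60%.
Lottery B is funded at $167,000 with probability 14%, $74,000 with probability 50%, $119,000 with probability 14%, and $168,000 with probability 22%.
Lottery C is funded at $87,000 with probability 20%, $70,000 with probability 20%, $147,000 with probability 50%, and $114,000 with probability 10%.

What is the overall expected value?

$113,080

EV(A) = 0.2 × 122000 + 0.2 × 113000 + 0.6 × 35000 = 24400 + 22600 + 21000 = 68000
EV(B) = 0.14 × 167000 + 0.5 × 74000 + 0.14 × 119000 + 0.22 × 168000 = 23380 + 37000 + 16660 + 36960 = 114000
EV(C) = 0.2 × 87000 + 0.2 × 70000 + 0.5 × 147000 + 0.1 × 114000 = 17400 + 14000 + 73500 + 11400 = 116300
Overall = 0.06 × 68000 + 0.14 × 114000 + 0.8 × 116300 = 4080 + 15960 + 93040 = 113080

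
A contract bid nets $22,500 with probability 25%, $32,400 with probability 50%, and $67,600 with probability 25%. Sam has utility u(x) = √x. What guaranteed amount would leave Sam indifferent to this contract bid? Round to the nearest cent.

E[u] = 0.25·√22500 + 0.5·√32400 + 0.25·√67600 = 0.25·150 + 0.5·180 + 0.25·260 = 192.5
CE = (192.5)² = 37056.25

$37,056.25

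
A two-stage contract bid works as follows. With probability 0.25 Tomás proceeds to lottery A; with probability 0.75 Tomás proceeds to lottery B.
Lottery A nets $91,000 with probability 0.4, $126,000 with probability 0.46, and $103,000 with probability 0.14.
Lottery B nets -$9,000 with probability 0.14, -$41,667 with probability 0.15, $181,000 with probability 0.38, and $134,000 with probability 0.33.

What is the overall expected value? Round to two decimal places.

EV(A) = 0.4 × 91000 + 0.46 × 126000 + 0.14 × 103000 = 36400 + 57960 + 14420 = 108780
EV(B) = 0.14 × (-9000) + 0.15 × (-41667) + 0.38 × 181000 + 0.33 × 134000 = -1260 − 6250.05 + 68780 + 44220 = 105489.95
Overall = 0.25 × 108780 + 0.75 × 105489.95 = 27195 + 79117.4625 = 106312.4625

$106,312.46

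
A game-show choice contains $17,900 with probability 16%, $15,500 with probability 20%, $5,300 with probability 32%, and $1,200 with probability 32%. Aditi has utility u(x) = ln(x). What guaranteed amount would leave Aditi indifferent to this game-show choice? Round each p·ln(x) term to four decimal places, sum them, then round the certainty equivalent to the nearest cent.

$4,961.19

E[u] = 0.16·ln(17900) + 0.2·ln(15500) + 0.32·ln(5300) + 0.32·ln(1200) = 1.5668 + 1.9297 + 2.7441 + 2.2688 = 8.5094
CE = e^8.5094 ≈ 4961.19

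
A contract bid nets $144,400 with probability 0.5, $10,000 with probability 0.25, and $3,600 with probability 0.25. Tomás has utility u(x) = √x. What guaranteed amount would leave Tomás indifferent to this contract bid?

E[u] = 0.5·√144400 + 0.25·√10000 + 0.25·√3600 = 0.5·380 + 0.25·100 + 0.25·60 = 230
CE = (230)² = 52900

$52,900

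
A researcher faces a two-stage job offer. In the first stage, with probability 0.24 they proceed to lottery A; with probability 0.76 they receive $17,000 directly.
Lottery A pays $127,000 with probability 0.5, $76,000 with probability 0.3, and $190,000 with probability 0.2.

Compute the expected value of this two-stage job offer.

$42,752

EV(A) = 0.5 × 127000 + 0.3 × 76000 + 0.2 × 190000 = 63500 + 22800 + 38000 = 124300
Branch B: 17000 (certain)
Overall = 0.24 × 124300 + 0.76 × 17000 = 29832 + 12920 = 42752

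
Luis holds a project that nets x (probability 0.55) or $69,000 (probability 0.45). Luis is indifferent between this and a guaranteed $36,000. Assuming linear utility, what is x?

x = $9,000

0.55·x + 0.45·69000 = 36000
0.55·x = 36000 − 31050 = 4950
x = 4950 / 0.55 = 9000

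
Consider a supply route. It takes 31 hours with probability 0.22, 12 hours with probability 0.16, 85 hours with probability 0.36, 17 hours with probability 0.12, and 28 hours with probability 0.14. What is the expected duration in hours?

EV = 0.22 × 31 + 0.16 × 12 + 0.36 × 85 + 0.12 × 17 + 0.14 × 28 = 6.82 + 1.92 + 30.6 + 2.04 + 3.92 = 45.3

45.3 hours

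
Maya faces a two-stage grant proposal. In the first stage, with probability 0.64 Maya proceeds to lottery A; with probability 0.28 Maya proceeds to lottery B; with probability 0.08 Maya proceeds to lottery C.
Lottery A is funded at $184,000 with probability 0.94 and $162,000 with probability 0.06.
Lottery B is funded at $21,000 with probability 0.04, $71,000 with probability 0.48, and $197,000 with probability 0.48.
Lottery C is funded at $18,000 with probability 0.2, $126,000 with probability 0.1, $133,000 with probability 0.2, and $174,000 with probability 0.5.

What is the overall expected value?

$163,553.60

EV(A) = 0.94 × 184000 + 0.06 × 162000 = 172960 + 9720 = 182680
EV(B) = 0.04 × 21000 + 0.48 × 71000 + 0.48 × 197000 = 840 + 34080 + 94560 = 129480
EV(C) = 0.2 × 18000 + 0.1 × 126000 + 0.2 × 133000 + 0.5 × 174000 = 3600 + 12600 + 26600 + 87000 = 129800
Overall = 0.64 × 182680 + 0.28 × 129480 + 0.08 × 129800 = 116915.2 + 36254.4 + 10384 = 163553.6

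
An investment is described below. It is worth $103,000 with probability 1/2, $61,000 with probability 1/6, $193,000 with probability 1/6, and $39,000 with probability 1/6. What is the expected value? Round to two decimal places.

EV = 1/2 × 103000 + 1/6 × 61000 + 1/6 × 193000 + 1/6 × 39000 = 51500 + 10166.6667 + 32166.6667 + 6500 = 100333.3333

$100,333.33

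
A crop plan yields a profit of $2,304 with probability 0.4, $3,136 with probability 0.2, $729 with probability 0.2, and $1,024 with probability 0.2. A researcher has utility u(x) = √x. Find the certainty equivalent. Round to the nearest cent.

$1,780.84

E[u] = 0.4·√2304 + 0.2·√3136 + 0.2·√729 + 0.2·√1024 = 0.4·48 + 0.2·56 + 0.2·27 + 0.2·32 = 42.2
CE = (42.2)² = 1780.84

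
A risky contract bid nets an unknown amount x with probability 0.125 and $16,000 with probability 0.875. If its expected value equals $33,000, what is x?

x = $152,000

0.125·x + 0.875·16000 = 33000
0.125·x = 33000 − 14000 = 19000
x = 19000 / 0.125 = 152000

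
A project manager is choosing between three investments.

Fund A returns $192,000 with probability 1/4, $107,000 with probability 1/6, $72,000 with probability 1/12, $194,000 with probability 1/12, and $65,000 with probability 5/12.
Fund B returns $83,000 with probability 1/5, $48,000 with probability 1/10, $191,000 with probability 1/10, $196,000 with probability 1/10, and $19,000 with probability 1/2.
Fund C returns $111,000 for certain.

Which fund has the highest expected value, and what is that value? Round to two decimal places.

Fund A ($115,083.33)

Fund A = 1/4 × 192000 + 1/6 × 107000 + 1/12 × 72000 + 1/12 × 194000 + 5/12 × 65000 = 48000 + 17833.3333 + 6000 + 16166.6667 + 27083.3333 = 115083.3333
Fund B = 1/5 × 83000 + 1/10 × 48000 + 1/10 × 191000 + 1/10 × 196000 + 1/2 × 19000 = 16600 + 4800 + 19100 + 19600 + 9500 = 69600
Fund C: 111000 (certain)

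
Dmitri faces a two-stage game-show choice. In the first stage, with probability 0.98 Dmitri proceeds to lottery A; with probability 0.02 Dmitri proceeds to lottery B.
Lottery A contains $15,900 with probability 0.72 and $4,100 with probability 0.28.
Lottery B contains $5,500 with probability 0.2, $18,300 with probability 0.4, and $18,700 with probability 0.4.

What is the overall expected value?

$12,662.08

EV(A) = 0.72 × 15900 + 0.28 × 4100 = 11448 + 1148 = 12596
EV(B) = 0.2 × 5500 + 0.4 × 18300 + 0.4 × 18700 = 1100 + 7320 + 7480 = 15900
Overall = 0.98 × 12596 + 0.02 × 15900 = 12344.08 + 318 = 12662.08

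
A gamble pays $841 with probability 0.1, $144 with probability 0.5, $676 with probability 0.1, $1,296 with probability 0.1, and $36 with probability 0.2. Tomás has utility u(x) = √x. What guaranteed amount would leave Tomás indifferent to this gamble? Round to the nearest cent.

E[u] = 0.1·√841 + 0.5·√144 + 0.1·√676 + 0.1·√1296 + 0.2·√36 = 0.1·29 + 0.5·12 + 0.1·26 + 0.1·36 + 0.2·6 = 16.3
CE = (16.3)² = 265.69

$265.69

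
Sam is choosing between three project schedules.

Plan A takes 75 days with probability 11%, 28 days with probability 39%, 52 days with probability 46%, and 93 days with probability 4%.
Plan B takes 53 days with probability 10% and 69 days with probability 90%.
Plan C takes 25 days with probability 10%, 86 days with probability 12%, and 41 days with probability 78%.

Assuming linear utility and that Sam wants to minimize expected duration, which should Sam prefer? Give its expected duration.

Plan C (44.8 days)

Plan A = 0.11 × 75 + 0.39 × 28 + 0.46 × 52 + 0.04 × 93 = 8.25 + 10.92 + 23.92 + 3.72 = 46.81
Plan B = 0.1 × 53 + 0.9 × 69 = 5.3 + 62.1 = 67.4
Plan C = 0.1 × 25 + 0.12 × 86 + 0.78 × 41 = 2.5 + 10.32 + 31.98 = 44.8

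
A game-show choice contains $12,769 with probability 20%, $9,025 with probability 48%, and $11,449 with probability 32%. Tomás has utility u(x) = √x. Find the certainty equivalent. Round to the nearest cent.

E[u] = 0.2·√12769 + 0.48·√9025 + 0.32·√11449 = 0.2·113 + 0.48·95 + 0.32·107 = 102.44
CE = (102.44)² = 10493.9536

$10,493.95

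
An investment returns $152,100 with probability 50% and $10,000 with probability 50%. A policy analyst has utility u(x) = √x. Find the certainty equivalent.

E[u] = 0.5·√152100 + 0.5·√10000 = 0.5·390 + 0.5·100 = 245
CE = (245)² = 60025

$60,025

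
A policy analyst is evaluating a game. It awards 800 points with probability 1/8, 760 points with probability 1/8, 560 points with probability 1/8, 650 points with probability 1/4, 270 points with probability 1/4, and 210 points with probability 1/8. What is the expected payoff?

EV = 1/8 × 800 + 1/8 × 760 + 1/8 × 560 + 1/4 × 650 + 1/4 × 270 + 1/8 × 210 = 100 + 95 + 70 + 162.5 + 67.5 + 26.25 = 521.25

521.25 points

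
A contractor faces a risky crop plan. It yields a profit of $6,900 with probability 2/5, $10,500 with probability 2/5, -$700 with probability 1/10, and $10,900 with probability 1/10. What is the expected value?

EV = 2/5 × 6900 + 2/5 × 10500 + 1/10 × (-700) + 1/10 × 10900 = 2760 + 4200 − 70 + 1090 = 7980

$7,980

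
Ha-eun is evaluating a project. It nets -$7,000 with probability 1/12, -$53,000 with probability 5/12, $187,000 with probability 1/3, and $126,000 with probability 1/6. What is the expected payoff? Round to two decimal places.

$60,666.67

EV = 1/12 × (-7000) + 5/12 × (-53000) + 1/3 × 187000 + 1/6 × 126000 = -583.3333 − 22083.3333 + 62333.3333 + 21000 = 60666.6667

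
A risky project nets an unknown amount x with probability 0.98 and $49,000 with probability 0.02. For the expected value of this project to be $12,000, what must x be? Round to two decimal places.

x = $11,244.90

0.98·x + 0.02·49000 = 12000
0.98·x = 12000 − 980 = 11020
x = 11020 / 0.98 = 11244.8980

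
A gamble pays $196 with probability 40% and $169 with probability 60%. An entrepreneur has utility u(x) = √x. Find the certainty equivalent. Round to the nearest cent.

E[u] = 0.4·√196 + 0.6·√169 = 0.4·14 + 0.6·13 = 13.4
CE = (13.4)² = 179.56

$179.56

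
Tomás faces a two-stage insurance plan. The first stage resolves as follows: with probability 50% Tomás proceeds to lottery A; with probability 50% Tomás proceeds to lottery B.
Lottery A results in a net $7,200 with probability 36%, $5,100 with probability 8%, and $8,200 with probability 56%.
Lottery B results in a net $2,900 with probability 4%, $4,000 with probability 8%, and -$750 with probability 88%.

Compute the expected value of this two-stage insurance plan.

$3,684

EV(A) = 0.36 × 7200 + 0.08 × 5100 + 0.56 × 8200 = 2592 + 408 + 4592 = 7592
EV(B) = 0.04 × 2900 + 0.08 × 4000 + 0.88 × (-750) = 116 + 320 − 660 = -224
Overall = 0.5 × 7592 + 0.5 × (-224) = 3796 − 112 = 3684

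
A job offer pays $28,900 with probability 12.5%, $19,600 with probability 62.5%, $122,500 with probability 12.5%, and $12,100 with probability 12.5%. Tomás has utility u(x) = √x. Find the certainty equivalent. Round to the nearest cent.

E[u] = 0.125·√28900 + 0.625·√19600 + 0.125·√122500 + 0.125·√12100 = 0.125·170 + 0.625·140 + 0.125·350 + 0.125·110 = 166.25
CE = (166.25)² = 27639.0625

$27,639.06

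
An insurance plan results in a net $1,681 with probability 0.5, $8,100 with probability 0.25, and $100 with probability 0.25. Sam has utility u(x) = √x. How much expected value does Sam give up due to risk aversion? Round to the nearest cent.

$820.25

E[u] = 0.5·√1681 + 0.25·√8100 + 0.25·√100 = 0.5·41 + 0.25·90 + 0.25·10 = 45.5
CE = (45.5)² = 2070.25
Risk premium = EV − CE = 2890.5 − 2070.25 = 820.25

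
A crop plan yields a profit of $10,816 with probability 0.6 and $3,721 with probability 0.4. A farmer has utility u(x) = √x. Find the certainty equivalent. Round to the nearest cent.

$7,534.24

E[u] = 0.6·√10816 + 0.4·√3721 = 0.6·104 + 0.4·61 = 86.8
CE = (86.8)² = 7534.24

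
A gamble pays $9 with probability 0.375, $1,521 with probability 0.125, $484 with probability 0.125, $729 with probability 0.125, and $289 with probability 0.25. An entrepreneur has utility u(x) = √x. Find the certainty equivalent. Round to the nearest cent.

$268.14

E[u] = 0.375·√9 + 0.125·√1521 + 0.125·√484 + 0.125·√729 + 0.25·√289 = 0.375·3 + 0.125·39 + 0.125·22 + 0.125·27 + 0.25·17 = 16.375
CE = (16.375)² = 268.140625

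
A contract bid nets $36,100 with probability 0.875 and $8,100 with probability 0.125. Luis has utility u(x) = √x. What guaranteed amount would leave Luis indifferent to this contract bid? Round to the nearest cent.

$31,506.25

E[u] = 0.875·√36100 + 0.125·√8100 = 0.875·190 + 0.125·90 = 177.5
CE = (177.5)² = 31506.25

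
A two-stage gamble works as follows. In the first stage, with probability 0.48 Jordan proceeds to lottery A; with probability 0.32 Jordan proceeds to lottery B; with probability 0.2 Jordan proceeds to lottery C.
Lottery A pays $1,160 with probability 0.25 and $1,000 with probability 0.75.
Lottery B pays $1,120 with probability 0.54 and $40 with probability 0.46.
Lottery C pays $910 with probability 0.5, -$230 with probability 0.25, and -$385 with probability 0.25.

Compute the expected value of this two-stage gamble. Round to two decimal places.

$758.87

EV(A) = 0.25 × 1160 + 0.75 × 1000 = 290 + 750 = 1040
EV(B) = 0.54 × 1120 + 0.46 × 40 = 604.8 + 18.4 = 623.2
EV(C) = 0.5 × 910 + 0.25 × (-230) + 0.25 × (-385) = 455 − 57.5 − 96.25 = 301.25
Overall = 0.48 × 1040 + 0.32 × 623.2 + 0.2 × 301.25 = 499.2 + 199.424 + 60.25 = 758.874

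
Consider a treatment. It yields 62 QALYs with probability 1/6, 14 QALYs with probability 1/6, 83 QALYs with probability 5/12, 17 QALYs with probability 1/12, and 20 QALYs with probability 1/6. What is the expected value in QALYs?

52 QALYs

EV = 1/6 × 62 + 1/6 × 14 + 5/12 × 83 + 1/12 × 17 + 1/6 × 20 = 10.3333 + 2.3333 + 34.5833 + 1.4167 + 3.3333 = 52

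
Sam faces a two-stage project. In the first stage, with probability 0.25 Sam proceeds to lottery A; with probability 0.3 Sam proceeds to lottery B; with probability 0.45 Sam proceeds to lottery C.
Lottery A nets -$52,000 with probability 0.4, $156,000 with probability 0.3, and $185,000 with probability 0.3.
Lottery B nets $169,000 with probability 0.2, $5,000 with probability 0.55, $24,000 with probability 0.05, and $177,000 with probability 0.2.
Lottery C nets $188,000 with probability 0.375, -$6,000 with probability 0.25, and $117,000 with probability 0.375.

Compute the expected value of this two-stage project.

EV(A) = 0.4 × (-52000) + 0.3 × 156000 + 0.3 × 185000 = -20800 + 46800 + 55500 = 81500
EV(B) = 0.2 × 169000 + 0.55 × 5000 + 0.05 × 24000 + 0.2 × 177000 = 33800 + 2750 + 1200 + 35400 = 73150
EV(C) = 0.375 × 188000 + 0.25 × (-6000) + 0.375 × 117000 = 70500 − 1500 + 43875 = 112875
Overall = 0.25 × 81500 + 0.3 × 73150 + 0.45 × 112875 = 20375 + 21945 + 50793.75 = 93113.75

$93,113.75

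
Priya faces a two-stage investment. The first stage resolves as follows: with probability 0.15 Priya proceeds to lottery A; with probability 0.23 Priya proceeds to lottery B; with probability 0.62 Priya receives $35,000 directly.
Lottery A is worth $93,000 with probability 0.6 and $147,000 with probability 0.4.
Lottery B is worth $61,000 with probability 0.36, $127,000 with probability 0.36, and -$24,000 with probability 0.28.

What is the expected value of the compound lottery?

EV(A) = 0.6 × 93000 + 0.4 × 147000 = 55800 + 58800 = 114600
EV(B) = 0.36 × 61000 + 0.36 × 127000 + 0.28 × (-24000) = 21960 + 45720 − 6720 = 60960
Branch C: 35000 (certain)
Overall = 0.15 × 114600 + 0.23 × 60960 + 0.62 × 35000 = 17190 + 14020.8 + 21700 = 52910.8

$52,910.80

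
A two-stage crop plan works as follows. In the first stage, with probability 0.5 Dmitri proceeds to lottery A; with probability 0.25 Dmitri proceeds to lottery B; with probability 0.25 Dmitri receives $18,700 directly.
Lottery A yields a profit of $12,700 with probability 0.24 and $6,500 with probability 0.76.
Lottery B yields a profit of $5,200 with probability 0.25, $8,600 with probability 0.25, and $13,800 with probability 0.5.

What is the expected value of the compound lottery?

$11,256.50

EV(A) = 0.24 × 12700 + 0.76 × 6500 = 3048 + 4940 = 7988
EV(B) = 0.25 × 5200 + 0.25 × 8600 + 0.5 × 13800 = 1300 + 2150 + 6900 = 10350
Branch C: 18700 (certain)
Overall = 0.5 × 7988 + 0.25 × 10350 + 0.25 × 18700 = 3994 + 2587.5 + 4675 = 11256.5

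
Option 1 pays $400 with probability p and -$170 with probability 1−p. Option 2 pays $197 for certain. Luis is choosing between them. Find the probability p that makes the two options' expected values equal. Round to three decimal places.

p·400 + (1−p)·(-170) = 197
570p − 170 = 197
p = (197 + 170) / 570

p = 0.644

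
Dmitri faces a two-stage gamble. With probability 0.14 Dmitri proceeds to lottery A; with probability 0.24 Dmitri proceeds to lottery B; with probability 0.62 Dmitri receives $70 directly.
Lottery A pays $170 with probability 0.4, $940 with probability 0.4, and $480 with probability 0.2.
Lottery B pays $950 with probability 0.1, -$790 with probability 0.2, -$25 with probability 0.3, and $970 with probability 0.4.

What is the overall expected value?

$195.20

EV(A) = 0.4 × 170 + 0.4 × 940 + 0.2 × 480 = 68 + 376 + 96 = 540
EV(B) = 0.1 × 950 + 0.2 × (-790) + 0.3 × (-25) + 0.4 × 970 = 95 − 158 − 7.5 + 388 = 317.5
Branch C: 70 (certain)
Overall = 0.14 × 540 + 0.24 × 317.5 + 0.62 × 70 = 75.6 + 76.2 + 43.4 = 195.2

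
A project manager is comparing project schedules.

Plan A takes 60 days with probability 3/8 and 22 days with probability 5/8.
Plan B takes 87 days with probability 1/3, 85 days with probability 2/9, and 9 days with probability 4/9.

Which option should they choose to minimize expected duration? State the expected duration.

Plan A (36.25 days)

Plan A = 3/8 × 60 + 5/8 × 22 = 22.5 + 13.75 = 36.25
Plan B = 1/3 × 87 + 2/9 × 85 + 4/9 × 9 = 29 + 18.8889 + 4 = 51.8889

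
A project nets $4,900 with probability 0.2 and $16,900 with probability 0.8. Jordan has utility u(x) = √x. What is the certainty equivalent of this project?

E[u] = 0.2·√4900 + 0.8·√16900 = 0.2·70 + 0.8·130 = 118
CE = (118)² = 13924

$13,924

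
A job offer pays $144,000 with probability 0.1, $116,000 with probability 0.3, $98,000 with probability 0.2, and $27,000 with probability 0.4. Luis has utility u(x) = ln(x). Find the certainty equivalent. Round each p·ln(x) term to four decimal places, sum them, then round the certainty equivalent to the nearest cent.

E[u] = 0.1·ln(144000) + 0.3·ln(116000) + 0.2·ln(98000) + 0.4·ln(27000) = 1.1878 + 3.4984 + 2.2985 + 4.0814 = 11.0661
CE = e^11.0661 ≈ 63965.55

$63,965.55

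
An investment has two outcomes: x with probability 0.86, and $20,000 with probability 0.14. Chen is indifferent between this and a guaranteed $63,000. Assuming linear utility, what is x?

x = $70,000

0.86·x + 0.14·20000 = 63000
0.86·x = 63000 − 2800 = 60200
x = 60200 / 0.86 = 70000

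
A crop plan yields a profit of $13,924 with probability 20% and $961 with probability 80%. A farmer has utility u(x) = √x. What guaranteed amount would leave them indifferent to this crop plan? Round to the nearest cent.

$2,342.56

E[u] = 0.2·√13924 + 0.8·√961 = 0.2·118 + 0.8·31 = 48.4
CE = (48.4)² = 2342.56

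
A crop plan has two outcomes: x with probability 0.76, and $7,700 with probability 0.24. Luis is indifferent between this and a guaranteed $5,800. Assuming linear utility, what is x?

0.76·x + 0.24·7700 = 5800
0.76·x = 5800 − 1848 = 3952
x = 3952 / 0.76 = 5200

x = $5,200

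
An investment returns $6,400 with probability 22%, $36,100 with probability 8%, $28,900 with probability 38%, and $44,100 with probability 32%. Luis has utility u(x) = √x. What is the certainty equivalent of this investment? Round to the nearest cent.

E[u] = 0.22·√6400 + 0.08·√36100 + 0.38·√28900 + 0.32·√44100 = 0.22·80 + 0.08·190 + 0.38·170 + 0.32·210 = 164.6
CE = (164.6)² = 27093.16

$27,093.16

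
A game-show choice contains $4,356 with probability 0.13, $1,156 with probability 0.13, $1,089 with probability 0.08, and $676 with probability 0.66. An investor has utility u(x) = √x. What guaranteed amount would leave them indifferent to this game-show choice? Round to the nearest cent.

E[u] = 0.13·√4356 + 0.13·√1156 + 0.08·√1089 + 0.66·√676 = 0.13·66 + 0.13·34 + 0.08·33 + 0.66·26 = 32.8
CE = (32.8)² = 1075.84

$1,075.84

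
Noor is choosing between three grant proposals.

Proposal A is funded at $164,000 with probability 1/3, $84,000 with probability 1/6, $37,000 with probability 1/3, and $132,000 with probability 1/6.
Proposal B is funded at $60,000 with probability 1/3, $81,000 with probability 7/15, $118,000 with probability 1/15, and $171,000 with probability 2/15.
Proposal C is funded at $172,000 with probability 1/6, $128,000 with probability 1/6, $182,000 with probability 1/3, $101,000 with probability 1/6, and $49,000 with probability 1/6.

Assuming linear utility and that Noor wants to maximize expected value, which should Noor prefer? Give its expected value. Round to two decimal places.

Proposal C ($135,666.67)

Proposal A = 1/3 × 164000 + 1/6 × 84000 + 1/3 × 37000 + 1/6 × 132000 = 54666.6667 + 14000 + 12333.3333 + 22000 = 103000
Proposal B = 1/3 × 60000 + 7/15 × 81000 + 1/15 × 118000 + 2/15 × 171000 = 20000 + 37800 + 7866.6667 + 22800 = 88466.6667
Proposal C = 1/6 × 172000 + 1/6 × 128000 + 1/3 × 182000 + 1/6 × 101000 + 1/6 × 49000 = 28666.6667 + 21333.3333 + 60666.6667 + 16833.3333 + 8166.6667 = 135666.6667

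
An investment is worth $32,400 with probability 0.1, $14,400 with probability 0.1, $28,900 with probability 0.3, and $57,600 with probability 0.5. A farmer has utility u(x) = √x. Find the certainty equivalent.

$40,401

E[u] = 0.1·√32400 + 0.1·√14400 + 0.3·√28900 + 0.5·√57600 = 0.1·180 + 0.1·120 + 0.3·170 + 0.5·240 = 201
CE = (201)² = 40401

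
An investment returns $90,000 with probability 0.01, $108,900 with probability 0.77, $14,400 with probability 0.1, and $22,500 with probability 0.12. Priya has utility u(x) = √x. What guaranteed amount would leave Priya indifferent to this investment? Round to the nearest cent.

$82,426.41

E[u] = 0.01·√90000 + 0.77·√108900 + 0.1·√14400 + 0.12·√22500 = 0.01·300 + 0.77·330 + 0.1·120 + 0.12·150 = 287.1
CE = (287.1)² = 82426.41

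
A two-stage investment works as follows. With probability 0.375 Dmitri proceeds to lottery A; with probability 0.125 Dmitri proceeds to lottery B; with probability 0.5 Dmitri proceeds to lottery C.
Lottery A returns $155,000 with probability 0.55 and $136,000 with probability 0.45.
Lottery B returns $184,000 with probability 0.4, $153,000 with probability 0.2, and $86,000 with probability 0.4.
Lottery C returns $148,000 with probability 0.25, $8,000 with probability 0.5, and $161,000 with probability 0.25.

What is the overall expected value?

EV(A) = 0.55 × 155000 + 0.45 × 136000 = 85250 + 61200 = 146450
EV(B) = 0.4 × 184000 + 0.2 × 153000 + 0.4 × 86000 = 73600 + 30600 + 34400 = 138600
EV(C) = 0.25 × 148000 + 0.5 × 8000 + 0.25 × 161000 = 37000 + 4000 + 40250 = 81250
Overall = 0.375 × 146450 + 0.125 × 138600 + 0.5 × 81250 = 54918.75 + 17325 + 40625 = 112868.75

$112,868.75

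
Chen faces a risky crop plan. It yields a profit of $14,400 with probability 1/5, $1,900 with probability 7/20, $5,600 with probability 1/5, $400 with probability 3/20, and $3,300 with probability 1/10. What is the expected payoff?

$5,055

EV = 1/5 × 14400 + 7/20 × 1900 + 1/5 × 5600 + 3/20 × 400 + 1/10 × 3300 = 2880 + 665 + 1120 + 60 + 330 = 5055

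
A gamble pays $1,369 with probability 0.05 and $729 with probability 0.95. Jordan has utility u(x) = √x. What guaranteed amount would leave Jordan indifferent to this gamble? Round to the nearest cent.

E[u] = 0.05·√1369 + 0.95·√729 = 0.05·37 + 0.95·27 = 27.5
CE = (27.5)² = 756.25

$756.25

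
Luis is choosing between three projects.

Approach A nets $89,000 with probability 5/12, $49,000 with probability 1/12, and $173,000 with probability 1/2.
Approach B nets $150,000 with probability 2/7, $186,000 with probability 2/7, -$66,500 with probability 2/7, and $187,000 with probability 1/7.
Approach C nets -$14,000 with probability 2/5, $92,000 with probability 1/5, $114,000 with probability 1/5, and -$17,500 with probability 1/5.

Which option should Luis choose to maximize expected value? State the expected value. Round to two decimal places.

Approach A = 5/12 × 89000 + 1/12 × 49000 + 1/2 × 173000 = 37083.3333 + 4083.3333 + 86500 = 127666.6667
Approach B = 2/7 × 150000 + 2/7 × 186000 + 2/7 × (-66500) + 1/7 × 187000 = 42857.1429 + 53142.8571 − 19000 + 26714.2857 = 103714.2857
Approach C = 2/5 × (-14000) + 1/5 × 92000 + 1/5 × 114000 + 1/5 × (-17500) = -5600 + 18400 + 22800 − 3500 = 32100

Approach A ($127,666.67)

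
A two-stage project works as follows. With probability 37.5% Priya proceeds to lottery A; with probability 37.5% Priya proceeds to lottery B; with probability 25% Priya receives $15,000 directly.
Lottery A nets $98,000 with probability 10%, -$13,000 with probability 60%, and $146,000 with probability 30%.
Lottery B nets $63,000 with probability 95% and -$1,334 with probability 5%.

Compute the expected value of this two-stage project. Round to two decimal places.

$43,343.74

EV(A) = 0.1 × 98000 + 0.6 × (-13000) + 0.3 × 146000 = 9800 − 7800 + 43800 = 45800
EV(B) = 0.95 × 63000 + 0.05 × (-1334) = 59850 − 66.7 = 59783.3
Branch C: 15000 (certain)
Overall = 0.375 × 45800 + 0.375 × 59783.3 + 0.25 × 15000 = 17175 + 22418.7375 + 3750 = 43343.7375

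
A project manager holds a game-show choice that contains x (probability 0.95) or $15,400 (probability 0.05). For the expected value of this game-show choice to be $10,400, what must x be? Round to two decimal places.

0.95·x + 0.05·15400 = 10400
0.95·x = 10400 − 770 = 9630
x = 9630 / 0.95 = 10136.8421

x = $10,136.84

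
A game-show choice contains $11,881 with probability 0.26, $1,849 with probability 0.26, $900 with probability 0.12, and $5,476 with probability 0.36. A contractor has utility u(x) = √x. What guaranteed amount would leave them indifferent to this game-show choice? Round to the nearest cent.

$4,866.46

E[u] = 0.26·√11881 + 0.26·√1849 + 0.12·√900 + 0.36·√5476 = 0.26·109 + 0.26·43 + 0.12·30 + 0.36·74 = 69.76
CE = (69.76)² = 4866.4576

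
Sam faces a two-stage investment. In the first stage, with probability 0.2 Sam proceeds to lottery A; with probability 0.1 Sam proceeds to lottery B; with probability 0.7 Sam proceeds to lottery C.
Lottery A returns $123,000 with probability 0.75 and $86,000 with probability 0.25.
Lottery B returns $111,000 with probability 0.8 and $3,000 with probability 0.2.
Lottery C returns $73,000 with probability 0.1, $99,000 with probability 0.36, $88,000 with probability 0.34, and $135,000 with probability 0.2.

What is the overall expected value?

EV(A) = 0.75 × 123000 + 0.25 × 86000 = 92250 + 21500 = 113750
EV(B) = 0.8 × 111000 + 0.2 × 3000 = 88800 + 600 = 89400
EV(C) = 0.1 × 73000 + 0.36 × 99000 + 0.34 × 88000 + 0.2 × 135000 = 7300 + 35640 + 29920 + 27000 = 99860
Overall = 0.2 × 113750 + 0.1 × 89400 + 0.7 × 99860 = 22750 + 8940 + 69902 = 101592

$101,592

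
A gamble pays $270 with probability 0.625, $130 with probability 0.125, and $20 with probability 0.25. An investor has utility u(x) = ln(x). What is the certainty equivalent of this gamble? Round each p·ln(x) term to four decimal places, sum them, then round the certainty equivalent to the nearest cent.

$128.55

E[u] = 0.625·ln(270) + 0.125·ln(130) + 0.25·ln(20) = 3.4990 + 0.6084 + 0.7489 = 4.8563
CE = e^4.8563 ≈ 128.55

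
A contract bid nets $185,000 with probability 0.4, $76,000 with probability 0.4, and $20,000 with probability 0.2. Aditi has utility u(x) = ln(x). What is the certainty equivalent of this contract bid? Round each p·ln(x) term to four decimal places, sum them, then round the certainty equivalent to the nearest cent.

E[u] = 0.4·ln(185000) + 0.4·ln(76000) + 0.2·ln(20000) = 4.8512 + 4.4954 + 1.9807 = 11.3273
CE = e^11.3273 ≈ 83058.46

$83,058.46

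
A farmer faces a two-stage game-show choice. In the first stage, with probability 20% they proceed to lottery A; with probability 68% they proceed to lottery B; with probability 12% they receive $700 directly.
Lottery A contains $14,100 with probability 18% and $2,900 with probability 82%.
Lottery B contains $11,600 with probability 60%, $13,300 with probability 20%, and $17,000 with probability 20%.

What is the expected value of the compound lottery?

$9,920.80

EV(A) = 0.18 × 14100 + 0.82 × 2900 = 2538 + 2378 = 4916
EV(B) = 0.6 × 11600 + 0.2 × 13300 + 0.2 × 17000 = 6960 + 2660 + 3400 = 13020
Branch C: 700 (certain)
Overall = 0.2 × 4916 + 0.68 × 13020 + 0.12 × 700 = 983.2 + 8853.6 + 84 = 9920.8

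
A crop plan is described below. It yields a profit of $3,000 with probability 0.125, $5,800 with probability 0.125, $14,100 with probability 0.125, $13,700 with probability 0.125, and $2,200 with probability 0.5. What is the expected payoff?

$5,675

EV = 0.125 × 3000 + 0.125 × 5800 + 0.125 × 14100 + 0.125 × 13700 + 0.5 × 2200 = 375 + 725 + 1762.5 + 1712.5 + 1100 = 5675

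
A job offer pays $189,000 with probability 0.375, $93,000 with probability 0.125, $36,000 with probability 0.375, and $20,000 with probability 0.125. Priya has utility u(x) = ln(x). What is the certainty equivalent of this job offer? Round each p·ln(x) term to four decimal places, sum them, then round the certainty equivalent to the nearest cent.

E[u] = 0.375·ln(189000) + 0.125·ln(93000) + 0.375·ln(36000) + 0.125·ln(20000) = 4.5561 + 1.4300 + 3.9342 + 1.2379 = 11.1582
CE = e^11.1582 ≈ 70136.60

$70,136.60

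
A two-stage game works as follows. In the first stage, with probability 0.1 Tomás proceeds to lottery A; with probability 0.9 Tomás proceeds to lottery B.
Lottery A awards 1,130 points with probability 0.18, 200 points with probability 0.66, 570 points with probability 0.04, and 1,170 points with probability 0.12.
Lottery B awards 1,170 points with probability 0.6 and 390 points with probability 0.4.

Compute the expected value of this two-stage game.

EV(A) = 0.18 × 1130 + 0.66 × 200 + 0.04 × 570 + 0.12 × 1170 = 203.4 + 132 + 22.8 + 140.4 = 498.6
EV(B) = 0.6 × 1170 + 0.4 × 390 = 702 + 156 = 858
Overall = 0.1 × 498.6 + 0.9 × 858 = 49.86 + 772.2 = 822.06

822.06 points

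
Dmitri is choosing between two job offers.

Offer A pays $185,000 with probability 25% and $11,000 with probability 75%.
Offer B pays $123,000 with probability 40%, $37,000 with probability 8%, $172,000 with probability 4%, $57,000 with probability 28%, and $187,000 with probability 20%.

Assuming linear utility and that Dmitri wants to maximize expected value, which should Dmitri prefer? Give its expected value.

Offer A = 0.25 × 185000 + 0.75 × 11000 = 46250 + 8250 = 54500
Offer B = 0.4 × 123000 + 0.08 × 37000 + 0.04 × 172000 + 0.28 × 57000 + 0.2 × 187000 = 49200 + 2960 + 6880 + 15960 + 37400 = 112400

Offer B ($112,400)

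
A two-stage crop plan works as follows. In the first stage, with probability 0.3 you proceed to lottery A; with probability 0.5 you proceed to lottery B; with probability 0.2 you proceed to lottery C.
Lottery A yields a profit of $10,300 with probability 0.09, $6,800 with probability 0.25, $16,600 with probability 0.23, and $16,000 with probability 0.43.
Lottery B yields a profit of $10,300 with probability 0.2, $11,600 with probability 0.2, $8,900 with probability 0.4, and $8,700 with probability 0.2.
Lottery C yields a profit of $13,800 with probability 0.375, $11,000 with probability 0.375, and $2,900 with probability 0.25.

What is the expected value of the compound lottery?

$10,842.50

EV(A) = 0.09 × 10300 + 0.25 × 6800 + 0.23 × 16600 + 0.43 × 16000 = 927 + 1700 + 3818 + 6880 = 13325
EV(B) = 0.2 × 10300 + 0.2 × 11600 + 0.4 × 8900 + 0.2 × 8700 = 2060 + 2320 + 3560 + 1740 = 9680
EV(C) = 0.375 × 13800 + 0.375 × 11000 + 0.25 × 2900 = 5175 + 4125 + 725 = 10025
Overall = 0.3 × 13325 + 0.5 × 9680 + 0.2 × 10025 = 3997.5 + 4840 + 2005 = 10842.5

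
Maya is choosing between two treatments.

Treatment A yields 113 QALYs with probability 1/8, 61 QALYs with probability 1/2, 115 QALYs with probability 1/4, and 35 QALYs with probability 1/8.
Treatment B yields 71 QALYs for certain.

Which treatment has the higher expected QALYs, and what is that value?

Treatment A = 1/8 × 113 + 1/2 × 61 + 1/4 × 115 + 1/8 × 35 = 14.125 + 30.5 + 28.75 + 4.375 = 77.75
Treatment B: 71 (certain)

Treatment A (77.75 QALYs)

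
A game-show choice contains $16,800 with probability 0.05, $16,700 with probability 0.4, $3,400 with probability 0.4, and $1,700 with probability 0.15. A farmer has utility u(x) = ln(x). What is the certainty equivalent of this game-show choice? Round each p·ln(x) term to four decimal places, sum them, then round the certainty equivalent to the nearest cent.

E[u] = 0.05·ln(16800) + 0.4·ln(16700) + 0.4·ln(3400) + 0.15·ln(1700) = 0.4865 + 3.8893 + 3.2526 + 1.1158 = 8.7442
CE = e^8.7442 ≈ 6274.19

$6,274.19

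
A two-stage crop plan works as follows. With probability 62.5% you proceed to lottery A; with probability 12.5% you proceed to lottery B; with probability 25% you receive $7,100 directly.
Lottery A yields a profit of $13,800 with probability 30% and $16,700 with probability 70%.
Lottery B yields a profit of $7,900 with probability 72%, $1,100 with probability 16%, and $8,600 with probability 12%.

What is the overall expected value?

$12,530.75

EV(A) = 0.3 × 13800 + 0.7 × 16700 = 4140 + 11690 = 15830
EV(B) = 0.72 × 7900 + 0.16 × 1100 + 0.12 × 8600 = 5688 + 176 + 1032 = 6896
Branch C: 7100 (certain)
Overall = 0.625 × 15830 + 0.125 × 6896 + 0.25 × 7100 = 9893.75 + 862 + 1775 = 12530.75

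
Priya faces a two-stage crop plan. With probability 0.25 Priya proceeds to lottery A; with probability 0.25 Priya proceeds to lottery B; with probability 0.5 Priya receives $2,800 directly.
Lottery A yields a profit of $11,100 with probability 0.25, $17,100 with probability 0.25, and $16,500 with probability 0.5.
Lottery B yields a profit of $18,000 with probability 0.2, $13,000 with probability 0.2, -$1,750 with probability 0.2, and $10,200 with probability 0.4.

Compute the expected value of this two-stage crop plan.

$7,707.50

EV(A) = 0.25 × 11100 + 0.25 × 17100 + 0.5 × 16500 = 2775 + 4275 + 8250 = 15300
EV(B) = 0.2 × 18000 + 0.2 × 13000 + 0.2 × (-1750) + 0.4 × 10200 = 3600 + 2600 − 350 + 4080 = 9930
Branch C: 2800 (certain)
Overall = 0.25 × 15300 + 0.25 × 9930 + 0.5 × 2800 = 3825 + 2482.5 + 1400 = 7707.5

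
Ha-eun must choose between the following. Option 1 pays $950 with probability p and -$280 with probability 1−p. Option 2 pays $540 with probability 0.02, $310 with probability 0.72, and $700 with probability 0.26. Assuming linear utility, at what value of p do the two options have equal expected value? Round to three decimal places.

EV(Option 2) = 0.02 × 540 + 0.72 × 310 + 0.26 × 700 = 10.8 + 223.2 + 182 = 416
p·950 + (1−p)·(-280) = 416
1230p − 280 = 416
p = (416 + 280) / 1230

p = 0.566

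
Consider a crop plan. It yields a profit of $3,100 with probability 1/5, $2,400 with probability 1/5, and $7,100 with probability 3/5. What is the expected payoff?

$5,360

EV = 1/5 × 3100 + 1/5 × 2400 + 3/5 × 7100 = 620 + 480 + 4260 = 5360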